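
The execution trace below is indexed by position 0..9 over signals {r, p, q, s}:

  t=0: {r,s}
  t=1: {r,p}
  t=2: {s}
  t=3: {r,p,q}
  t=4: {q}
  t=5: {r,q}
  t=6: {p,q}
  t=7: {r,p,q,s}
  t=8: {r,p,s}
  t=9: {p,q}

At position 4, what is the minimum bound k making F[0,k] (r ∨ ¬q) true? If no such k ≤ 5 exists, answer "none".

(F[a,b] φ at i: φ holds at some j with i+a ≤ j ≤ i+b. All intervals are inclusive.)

1

Scan j = 4,5,… for (r ∨ ¬q):
  j=4: fails
  j=5: holds
First hit at j=5, so smallest k = 5-4 = 1.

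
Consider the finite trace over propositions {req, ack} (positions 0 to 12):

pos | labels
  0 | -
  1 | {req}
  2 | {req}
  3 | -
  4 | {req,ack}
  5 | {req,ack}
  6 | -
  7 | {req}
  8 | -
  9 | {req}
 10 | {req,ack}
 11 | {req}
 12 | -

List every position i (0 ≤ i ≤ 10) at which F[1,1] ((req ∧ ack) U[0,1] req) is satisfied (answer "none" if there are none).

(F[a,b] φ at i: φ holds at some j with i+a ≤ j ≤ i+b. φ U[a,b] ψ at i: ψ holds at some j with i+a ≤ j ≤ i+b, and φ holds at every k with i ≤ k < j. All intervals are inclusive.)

0, 1, 3, 4, 6, 8, 9, 10

Evaluate at each i in [0,10]:
  i=0: ✓ (witness j=1)
  i=1: ✓ (witness j=2)
  i=2: ✗ (none in [3,3])
  i=3: ✓ (witness j=4)
  i=4: ✓ (witness j=5)
  i=5: ✗ (none in [6,6])
  i=6: ✓ (witness j=7)
  i=7: ✗ (none in [8,8])
  i=8: ✓ (witness j=9)
  i=9: ✓ (witness j=10)
  i=10: ✓ (witness j=11)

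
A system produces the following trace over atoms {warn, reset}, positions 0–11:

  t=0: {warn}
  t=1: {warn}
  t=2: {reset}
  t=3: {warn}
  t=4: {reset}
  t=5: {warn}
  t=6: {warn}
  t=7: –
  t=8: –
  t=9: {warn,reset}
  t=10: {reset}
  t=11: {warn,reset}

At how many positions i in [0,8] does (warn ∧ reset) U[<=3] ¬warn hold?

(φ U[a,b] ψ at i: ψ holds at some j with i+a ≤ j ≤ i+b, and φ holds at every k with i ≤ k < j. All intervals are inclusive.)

Evaluate at each i in [0,8]:
  i=0: ✗ (lhs fails at k=0 before rhs at j=2)
  i=1: ✗ (lhs fails at k=1 before rhs at j=2)
  i=2: ✓ (rhs at j=2)
  i=3: ✗ (lhs fails at k=3 before rhs at j=4)
  i=4: ✓ (rhs at j=4)
  i=5: ✗ (lhs fails at k=5 before rhs at j=7)
  i=6: ✗ (lhs fails at k=6 before rhs at j=7)
  i=7: ✓ (rhs at j=7)
  i=8: ✓ (rhs at j=8)
Positions where it holds: {2, 4, 7, 8} → 4.

4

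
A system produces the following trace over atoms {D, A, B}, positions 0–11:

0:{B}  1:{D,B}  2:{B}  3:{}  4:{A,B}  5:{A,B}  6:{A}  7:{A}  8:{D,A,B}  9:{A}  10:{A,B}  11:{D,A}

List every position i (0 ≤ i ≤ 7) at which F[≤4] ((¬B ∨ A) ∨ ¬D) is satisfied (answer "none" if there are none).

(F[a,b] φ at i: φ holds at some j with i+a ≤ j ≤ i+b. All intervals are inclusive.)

Evaluate at each i in [0,7]:
  i=0: ✓ (witness j=0)
  i=1: ✓ (witness j=2)
  i=2: ✓ (witness j=2)
  i=3: ✓ (witness j=3)
  i=4: ✓ (witness j=4)
  i=5: ✓ (witness j=5)
  i=6: ✓ (witness j=6)
  i=7: ✓ (witness j=7)

0, 1, 2, 3, 4, 5, 6, 7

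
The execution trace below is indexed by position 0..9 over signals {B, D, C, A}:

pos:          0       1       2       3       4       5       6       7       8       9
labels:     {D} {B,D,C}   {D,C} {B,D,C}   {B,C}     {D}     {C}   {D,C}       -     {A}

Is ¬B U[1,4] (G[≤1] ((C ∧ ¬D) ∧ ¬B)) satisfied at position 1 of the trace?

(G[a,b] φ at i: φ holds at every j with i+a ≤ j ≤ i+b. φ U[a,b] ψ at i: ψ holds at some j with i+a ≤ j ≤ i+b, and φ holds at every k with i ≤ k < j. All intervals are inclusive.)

Need some j in [2,5] with G[≤1] ((C ∧ ¬D) ∧ ¬B), and ¬B at every k in [1,j-1].
  j=2: G[≤1] ((C ∧ ¬D) ∧ ¬B) — fails at 2.
  j=3: G[≤1] ((C ∧ ¬D) ∧ ¬B) — fails at 3.
  j=4: G[≤1] ((C ∧ ¬D) ∧ ¬B) — fails at 4.
  j=5: G[≤1] ((C ∧ ¬D) ∧ ¬B) — fails at 5.
No j in the window works → until fails.

Does not hold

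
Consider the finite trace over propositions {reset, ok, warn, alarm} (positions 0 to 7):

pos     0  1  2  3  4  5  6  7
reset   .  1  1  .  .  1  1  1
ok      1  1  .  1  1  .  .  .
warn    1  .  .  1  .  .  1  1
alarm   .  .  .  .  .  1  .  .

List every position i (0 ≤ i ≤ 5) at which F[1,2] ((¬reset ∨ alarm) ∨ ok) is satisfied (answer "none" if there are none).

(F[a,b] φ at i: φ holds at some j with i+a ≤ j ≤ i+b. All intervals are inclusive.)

Evaluate at each i in [0,5]:
  i=0: ✓ (witness j=1)
  i=1: ✓ (witness j=3)
  i=2: ✓ (witness j=3)
  i=3: ✓ (witness j=4)
  i=4: ✓ (witness j=5)
  i=5: ✗ (none in [6,7])

0, 1, 2, 3, 4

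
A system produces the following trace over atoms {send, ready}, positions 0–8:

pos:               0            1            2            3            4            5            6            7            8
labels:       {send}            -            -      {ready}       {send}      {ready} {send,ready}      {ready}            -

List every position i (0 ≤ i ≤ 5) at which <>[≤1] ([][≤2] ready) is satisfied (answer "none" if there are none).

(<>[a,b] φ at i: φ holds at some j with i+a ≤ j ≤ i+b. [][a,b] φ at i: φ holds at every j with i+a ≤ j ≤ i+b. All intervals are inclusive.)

4, 5

Evaluate at each i in [0,5]:
  i=0: ✗ (none in [0,1])
  i=1: ✗ (none in [1,2])
  i=2: ✗ (none in [2,3])
  i=3: ✗ (none in [3,4])
  i=4: ✓ (witness j=5)
  i=5: ✓ (witness j=5)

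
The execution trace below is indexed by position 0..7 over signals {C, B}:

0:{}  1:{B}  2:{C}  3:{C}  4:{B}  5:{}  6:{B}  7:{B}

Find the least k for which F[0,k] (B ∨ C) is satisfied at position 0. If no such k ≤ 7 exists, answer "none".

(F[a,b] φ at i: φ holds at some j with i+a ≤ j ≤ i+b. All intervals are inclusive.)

Scan j = 0,1,… for (B ∨ C):
  j=0: fails
  j=1: holds
First hit at j=1, so smallest k = 1-0 = 1.

1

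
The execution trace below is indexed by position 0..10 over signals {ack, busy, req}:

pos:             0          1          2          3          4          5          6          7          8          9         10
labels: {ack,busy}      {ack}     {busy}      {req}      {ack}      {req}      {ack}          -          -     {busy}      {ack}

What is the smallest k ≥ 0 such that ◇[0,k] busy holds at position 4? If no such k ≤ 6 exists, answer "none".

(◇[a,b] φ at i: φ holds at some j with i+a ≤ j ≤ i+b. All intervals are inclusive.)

5

Scan j = 4,5,… for busy:
  j=4: fails
  j=5: fails
  j=6: fails
  j=7: fails
  j=8: fails
  j=9: holds
First hit at j=9, so smallest k = 9-4 = 5.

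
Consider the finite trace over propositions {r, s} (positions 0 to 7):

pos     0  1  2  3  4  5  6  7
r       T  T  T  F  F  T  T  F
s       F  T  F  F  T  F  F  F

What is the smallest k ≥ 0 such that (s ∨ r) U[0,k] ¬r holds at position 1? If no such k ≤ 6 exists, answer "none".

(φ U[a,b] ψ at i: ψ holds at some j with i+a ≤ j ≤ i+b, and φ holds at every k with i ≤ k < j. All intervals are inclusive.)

2

Need earliest j ≥ 1 with ¬r, and (s ∨ r) at every k in [1,j-1].
  j=1: rhs fails.
  j=2: rhs fails.
  j=3: rhs holds; lhs holds on [1,2]. k = 2.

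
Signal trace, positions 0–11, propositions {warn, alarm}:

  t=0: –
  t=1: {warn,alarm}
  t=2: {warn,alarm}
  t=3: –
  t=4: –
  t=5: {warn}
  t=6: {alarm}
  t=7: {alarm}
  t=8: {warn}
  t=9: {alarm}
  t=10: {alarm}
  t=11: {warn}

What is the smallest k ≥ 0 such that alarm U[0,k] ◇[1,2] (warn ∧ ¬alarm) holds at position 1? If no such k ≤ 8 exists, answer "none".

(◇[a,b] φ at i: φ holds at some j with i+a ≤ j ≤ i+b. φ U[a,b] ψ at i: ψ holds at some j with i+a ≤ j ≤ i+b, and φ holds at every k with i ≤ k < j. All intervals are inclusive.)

Need earliest j ≥ 1 with ◇[1,2] (warn ∧ ¬alarm), and alarm at every k in [1,j-1].
  j=1: rhs fails.
  j=2: rhs fails.
  j=3: rhs holds; lhs holds on [1,2]. k = 2.

2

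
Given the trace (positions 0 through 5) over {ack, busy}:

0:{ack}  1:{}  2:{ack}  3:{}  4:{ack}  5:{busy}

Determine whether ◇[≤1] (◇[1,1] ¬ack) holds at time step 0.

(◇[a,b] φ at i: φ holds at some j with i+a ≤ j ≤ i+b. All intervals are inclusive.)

Yes

Check ◇[1,1] ¬ack at each j in [0,1]:
  j=0: holds (witness at 1)
  j=1: fails (none in [2,2])
Found at j=0 → formula holds.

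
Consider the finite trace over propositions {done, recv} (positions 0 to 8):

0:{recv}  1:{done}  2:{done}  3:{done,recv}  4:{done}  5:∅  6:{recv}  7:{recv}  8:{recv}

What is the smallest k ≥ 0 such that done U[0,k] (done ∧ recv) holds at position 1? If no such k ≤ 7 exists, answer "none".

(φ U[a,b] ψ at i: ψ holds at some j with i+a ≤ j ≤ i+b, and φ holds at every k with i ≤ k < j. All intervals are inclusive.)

2

Need earliest j ≥ 1 with (done ∧ recv), and done at every k in [1,j-1].
  j=1: rhs fails.
  j=2: rhs fails.
  j=3: rhs holds; lhs holds on [1,2]. k = 2.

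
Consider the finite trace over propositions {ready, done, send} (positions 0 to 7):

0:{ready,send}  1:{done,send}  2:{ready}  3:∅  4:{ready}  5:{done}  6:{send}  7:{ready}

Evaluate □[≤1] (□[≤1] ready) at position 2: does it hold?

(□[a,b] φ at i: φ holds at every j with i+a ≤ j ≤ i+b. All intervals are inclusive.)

Check □[≤1] ready at every j in [2,3]:
  j=2: fails at 3
  j=3: fails at 3
Fails at j=2 → formula fails.

False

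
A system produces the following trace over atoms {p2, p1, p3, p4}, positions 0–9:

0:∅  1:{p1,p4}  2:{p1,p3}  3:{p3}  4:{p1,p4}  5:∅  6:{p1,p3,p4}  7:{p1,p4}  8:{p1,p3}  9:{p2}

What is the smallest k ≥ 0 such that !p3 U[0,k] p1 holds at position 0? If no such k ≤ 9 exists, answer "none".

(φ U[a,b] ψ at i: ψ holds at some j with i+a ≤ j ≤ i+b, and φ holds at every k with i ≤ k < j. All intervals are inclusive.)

1

Need earliest j ≥ 0 with p1, and !p3 at every k in [0,j-1].
  j=0: rhs fails.
  j=1: rhs holds; lhs holds on [0,0]. k = 1.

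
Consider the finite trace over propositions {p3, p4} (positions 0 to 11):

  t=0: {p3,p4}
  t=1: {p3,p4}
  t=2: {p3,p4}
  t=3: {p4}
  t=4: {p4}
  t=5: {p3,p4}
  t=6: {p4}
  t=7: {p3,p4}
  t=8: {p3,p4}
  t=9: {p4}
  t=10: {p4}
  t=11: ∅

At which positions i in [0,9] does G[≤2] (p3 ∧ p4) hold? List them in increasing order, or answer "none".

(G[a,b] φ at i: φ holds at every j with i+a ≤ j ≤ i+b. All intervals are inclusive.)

Evaluate at each i in [0,9]:
  i=0: ✓ (all of [0,2])
  i=1: ✗ (fails at j=3)
  i=2: ✗ (fails at j=3)
  i=3: ✗ (fails at j=3)
  i=4: ✗ (fails at j=4)
  i=5: ✗ (fails at j=6)
  i=6: ✗ (fails at j=6)
  i=7: ✗ (fails at j=9)
  i=8: ✗ (fails at j=9)
  i=9: ✗ (fails at j=9)

0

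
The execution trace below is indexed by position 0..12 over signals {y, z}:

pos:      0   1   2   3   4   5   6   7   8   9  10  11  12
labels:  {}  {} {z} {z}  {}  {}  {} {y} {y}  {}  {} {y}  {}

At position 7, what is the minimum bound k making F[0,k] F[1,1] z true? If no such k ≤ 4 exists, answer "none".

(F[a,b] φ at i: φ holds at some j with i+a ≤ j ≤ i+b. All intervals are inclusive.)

Scan j = 7,8,… for F[1,1] z:
  j=7: fails
  j=8: fails
  j=9: fails
  j=10: fails
  j=11: fails
No j in [7,11] satisfies it → none.

none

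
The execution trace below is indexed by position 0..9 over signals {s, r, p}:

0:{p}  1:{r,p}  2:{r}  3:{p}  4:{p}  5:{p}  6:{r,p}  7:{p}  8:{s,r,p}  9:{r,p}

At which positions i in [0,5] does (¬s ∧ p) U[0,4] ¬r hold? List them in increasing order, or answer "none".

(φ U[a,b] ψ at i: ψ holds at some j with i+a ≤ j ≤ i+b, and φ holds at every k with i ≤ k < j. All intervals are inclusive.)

0, 3, 4, 5

Evaluate at each i in [0,5]:
  i=0: ✓ (rhs at j=0)
  i=1: ✗ (lhs fails at k=2 before rhs at j=3)
  i=2: ✗ (lhs fails at k=2 before rhs at j=3)
  i=3: ✓ (rhs at j=3)
  i=4: ✓ (rhs at j=4)
  i=5: ✓ (rhs at j=5)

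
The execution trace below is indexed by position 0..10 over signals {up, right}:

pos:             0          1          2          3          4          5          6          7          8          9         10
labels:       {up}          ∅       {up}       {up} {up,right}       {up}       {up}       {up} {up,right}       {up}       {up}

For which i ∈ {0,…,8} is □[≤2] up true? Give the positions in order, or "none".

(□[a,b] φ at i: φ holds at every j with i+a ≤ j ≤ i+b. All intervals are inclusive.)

Evaluate at each i in [0,8]:
  i=0: ✗ (fails at j=1)
  i=1: ✗ (fails at j=1)
  i=2: ✓ (all of [2,4])
  i=3: ✓ (all of [3,5])
  i=4: ✓ (all of [4,6])
  i=5: ✓ (all of [5,7])
  i=6: ✓ (all of [6,8])
  i=7: ✓ (all of [7,9])
  i=8: ✓ (all of [8,10])

2, 3, 4, 5, 6, 7, 8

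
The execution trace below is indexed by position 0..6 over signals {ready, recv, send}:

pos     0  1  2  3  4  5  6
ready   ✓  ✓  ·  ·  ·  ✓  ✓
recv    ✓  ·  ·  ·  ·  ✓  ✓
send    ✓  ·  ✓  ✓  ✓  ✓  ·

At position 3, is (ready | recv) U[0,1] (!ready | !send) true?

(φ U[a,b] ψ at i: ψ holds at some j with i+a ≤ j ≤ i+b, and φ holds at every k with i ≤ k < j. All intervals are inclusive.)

Need some j in [3,4] with (!ready | !send), and (ready | recv) at every k in [3,j-1].
  j=3: (!ready | !send) holds; no prefix to check → satisfied.

Holds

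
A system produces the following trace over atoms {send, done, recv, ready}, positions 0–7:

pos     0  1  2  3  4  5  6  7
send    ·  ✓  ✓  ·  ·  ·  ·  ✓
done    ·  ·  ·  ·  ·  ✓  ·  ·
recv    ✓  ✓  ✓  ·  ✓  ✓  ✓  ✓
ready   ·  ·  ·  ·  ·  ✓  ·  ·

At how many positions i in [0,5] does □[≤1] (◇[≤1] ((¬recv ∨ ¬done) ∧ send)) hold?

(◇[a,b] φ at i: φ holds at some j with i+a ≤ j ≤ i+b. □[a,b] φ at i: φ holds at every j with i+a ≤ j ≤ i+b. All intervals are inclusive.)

Evaluate at each i in [0,5]:
  i=0: ✓ (all of [0,1])
  i=1: ✓ (all of [1,2])
  i=2: ✗ (fails at j=3)
  i=3: ✗ (fails at j=3)
  i=4: ✗ (fails at j=4)
  i=5: ✗ (fails at j=5)
Positions where it holds: {0, 1} → 2.

2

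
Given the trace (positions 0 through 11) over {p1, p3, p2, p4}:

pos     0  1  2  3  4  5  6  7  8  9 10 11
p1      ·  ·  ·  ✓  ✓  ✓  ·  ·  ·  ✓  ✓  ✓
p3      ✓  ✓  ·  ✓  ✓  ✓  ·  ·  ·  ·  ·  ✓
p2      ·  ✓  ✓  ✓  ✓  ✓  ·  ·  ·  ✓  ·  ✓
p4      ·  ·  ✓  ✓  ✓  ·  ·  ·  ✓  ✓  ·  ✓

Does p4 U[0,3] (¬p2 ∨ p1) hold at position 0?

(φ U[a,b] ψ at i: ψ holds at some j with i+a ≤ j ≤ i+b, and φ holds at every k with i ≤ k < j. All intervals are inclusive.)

Holds

Need some j in [0,3] with (¬p2 ∨ p1), and p4 at every k in [0,j-1].
  j=0: (¬p2 ∨ p1) holds; no prefix to check → satisfied.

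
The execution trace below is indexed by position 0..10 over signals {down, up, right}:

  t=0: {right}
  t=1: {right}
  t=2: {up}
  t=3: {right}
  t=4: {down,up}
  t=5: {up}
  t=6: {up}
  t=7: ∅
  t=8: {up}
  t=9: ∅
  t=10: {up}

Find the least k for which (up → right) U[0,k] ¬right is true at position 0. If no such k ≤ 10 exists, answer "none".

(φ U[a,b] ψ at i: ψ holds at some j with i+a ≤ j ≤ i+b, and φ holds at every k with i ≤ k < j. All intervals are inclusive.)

2

Need earliest j ≥ 0 with ¬right, and (up → right) at every k in [0,j-1].
  j=0: rhs fails.
  j=1: rhs fails.
  j=2: rhs holds; lhs holds on [0,1]. k = 2.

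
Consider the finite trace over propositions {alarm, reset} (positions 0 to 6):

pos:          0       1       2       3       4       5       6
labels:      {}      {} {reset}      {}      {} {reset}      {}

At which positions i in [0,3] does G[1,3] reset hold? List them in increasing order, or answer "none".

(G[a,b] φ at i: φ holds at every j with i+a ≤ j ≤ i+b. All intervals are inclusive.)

none

Evaluate at each i in [0,3]:
  i=0: ✗ (fails at j=1)
  i=1: ✗ (fails at j=3)
  i=2: ✗ (fails at j=3)
  i=3: ✗ (fails at j=4)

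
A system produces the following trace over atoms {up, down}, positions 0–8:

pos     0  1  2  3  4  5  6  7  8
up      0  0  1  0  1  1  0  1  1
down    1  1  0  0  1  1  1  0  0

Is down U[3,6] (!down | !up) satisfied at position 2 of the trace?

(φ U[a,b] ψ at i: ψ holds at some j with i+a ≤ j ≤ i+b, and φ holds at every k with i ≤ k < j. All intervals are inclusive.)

False

Need some j in [5,8] with (!down | !up), and down at every k in [2,j-1].
  j=5: (!down | !up) false.
  j=6: (!down | !up) holds, but down fails at k=2 → not this j.
  j=7: (!down | !up) holds, but down fails at k=2 → not this j.
  j=8: (!down | !up) holds, but down fails at k=2 → not this j.
No j in the window works → until fails.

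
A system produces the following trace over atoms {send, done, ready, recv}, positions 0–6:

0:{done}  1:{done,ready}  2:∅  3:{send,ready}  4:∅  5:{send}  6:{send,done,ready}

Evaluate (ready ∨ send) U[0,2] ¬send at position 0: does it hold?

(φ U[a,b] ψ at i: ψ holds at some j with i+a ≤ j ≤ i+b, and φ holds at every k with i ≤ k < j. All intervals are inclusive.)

Need some j in [0,2] with ¬send, and (ready ∨ send) at every k in [0,j-1].
  j=0: ¬send holds; no prefix to check → satisfied.

Yes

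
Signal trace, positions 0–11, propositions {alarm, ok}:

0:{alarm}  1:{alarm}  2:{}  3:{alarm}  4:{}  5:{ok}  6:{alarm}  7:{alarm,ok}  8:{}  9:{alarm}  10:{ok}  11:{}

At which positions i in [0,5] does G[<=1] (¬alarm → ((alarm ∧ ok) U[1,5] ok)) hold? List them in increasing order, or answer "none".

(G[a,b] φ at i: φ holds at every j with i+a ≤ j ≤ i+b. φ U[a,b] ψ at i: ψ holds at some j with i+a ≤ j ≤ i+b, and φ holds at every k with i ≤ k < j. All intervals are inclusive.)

0

Evaluate at each i in [0,5]:
  i=0: ✓ (all of [0,1])
  i=1: ✗ (fails at j=2)
  i=2: ✗ (fails at j=2)
  i=3: ✗ (fails at j=4)
  i=4: ✗ (fails at j=4)
  i=5: ✗ (fails at j=5)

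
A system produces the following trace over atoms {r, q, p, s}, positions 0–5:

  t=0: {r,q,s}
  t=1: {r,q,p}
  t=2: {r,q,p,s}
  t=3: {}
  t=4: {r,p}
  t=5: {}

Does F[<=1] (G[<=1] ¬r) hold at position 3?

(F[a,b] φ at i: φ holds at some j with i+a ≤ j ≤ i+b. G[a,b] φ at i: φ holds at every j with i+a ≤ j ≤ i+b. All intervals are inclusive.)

Check G[<=1] ¬r at each j in [3,4]:
  j=3: fails at 4
  j=4: fails at 4
No position in the window satisfies it → formula fails.

False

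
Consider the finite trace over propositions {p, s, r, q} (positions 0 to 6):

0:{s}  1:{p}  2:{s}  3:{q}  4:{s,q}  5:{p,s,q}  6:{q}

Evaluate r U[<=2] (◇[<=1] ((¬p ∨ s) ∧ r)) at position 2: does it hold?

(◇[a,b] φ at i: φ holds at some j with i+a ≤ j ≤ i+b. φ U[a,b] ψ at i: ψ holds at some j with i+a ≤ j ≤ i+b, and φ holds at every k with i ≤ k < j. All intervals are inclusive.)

Does not hold

Need some j in [2,4] with ◇[<=1] ((¬p ∨ s) ∧ r), and r at every k in [2,j-1].
  j=2: ◇[<=1] ((¬p ∨ s) ∧ r) — fails (none in [2,3]).
  j=3: ◇[<=1] ((¬p ∨ s) ∧ r) — fails (none in [3,4]).
  j=4: ◇[<=1] ((¬p ∨ s) ∧ r) — fails (none in [4,5]).
No j in the window works → until fails.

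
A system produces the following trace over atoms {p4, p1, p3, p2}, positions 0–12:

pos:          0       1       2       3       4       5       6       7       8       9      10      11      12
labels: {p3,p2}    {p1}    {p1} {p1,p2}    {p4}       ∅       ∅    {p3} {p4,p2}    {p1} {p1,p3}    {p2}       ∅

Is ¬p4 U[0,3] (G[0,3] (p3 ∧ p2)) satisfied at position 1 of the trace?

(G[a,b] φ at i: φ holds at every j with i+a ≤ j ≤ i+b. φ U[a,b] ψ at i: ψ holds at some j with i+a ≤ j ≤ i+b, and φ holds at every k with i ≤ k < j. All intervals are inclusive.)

Need some j in [1,4] with G[0,3] (p3 ∧ p2), and ¬p4 at every k in [1,j-1].
  j=1: G[0,3] (p3 ∧ p2) — fails at 1.
  j=2: G[0,3] (p3 ∧ p2) — fails at 2.
  j=3: G[0,3] (p3 ∧ p2) — fails at 3.
  j=4: G[0,3] (p3 ∧ p2) — fails at 4.
No j in the window works → until fails.

False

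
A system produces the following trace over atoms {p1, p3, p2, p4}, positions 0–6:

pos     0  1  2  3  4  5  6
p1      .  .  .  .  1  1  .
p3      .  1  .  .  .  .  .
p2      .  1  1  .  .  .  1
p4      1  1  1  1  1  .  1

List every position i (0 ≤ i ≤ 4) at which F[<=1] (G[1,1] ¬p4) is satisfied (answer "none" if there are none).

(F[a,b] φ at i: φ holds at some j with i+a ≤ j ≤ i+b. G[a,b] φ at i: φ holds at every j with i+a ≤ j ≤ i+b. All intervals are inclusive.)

Evaluate at each i in [0,4]:
  i=0: ✗ (none in [0,1])
  i=1: ✗ (none in [1,2])
  i=2: ✗ (none in [2,3])
  i=3: ✓ (witness j=4)
  i=4: ✓ (witness j=4)

3, 4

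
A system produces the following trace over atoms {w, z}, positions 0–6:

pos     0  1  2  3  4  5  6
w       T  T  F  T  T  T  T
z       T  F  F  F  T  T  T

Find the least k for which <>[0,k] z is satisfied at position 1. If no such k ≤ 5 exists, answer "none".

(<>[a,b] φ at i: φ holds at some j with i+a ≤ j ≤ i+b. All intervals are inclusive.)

Scan j = 1,2,… for z:
  j=1: fails
  j=2: fails
  j=3: fails
  j=4: holds
First hit at j=4, so smallest k = 4-1 = 3.

3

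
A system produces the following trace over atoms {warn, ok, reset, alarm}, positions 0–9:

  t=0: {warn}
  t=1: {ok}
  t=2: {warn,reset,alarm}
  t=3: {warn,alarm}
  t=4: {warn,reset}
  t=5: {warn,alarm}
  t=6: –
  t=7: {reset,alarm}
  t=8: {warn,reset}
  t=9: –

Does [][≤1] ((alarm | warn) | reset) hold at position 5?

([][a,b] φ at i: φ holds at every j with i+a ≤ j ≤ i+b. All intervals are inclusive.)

Does not hold

Check ((alarm | warn) | reset) at every j in [5,6]:
  j=5: true
  j=6: false
Fails at j=6 → formula fails.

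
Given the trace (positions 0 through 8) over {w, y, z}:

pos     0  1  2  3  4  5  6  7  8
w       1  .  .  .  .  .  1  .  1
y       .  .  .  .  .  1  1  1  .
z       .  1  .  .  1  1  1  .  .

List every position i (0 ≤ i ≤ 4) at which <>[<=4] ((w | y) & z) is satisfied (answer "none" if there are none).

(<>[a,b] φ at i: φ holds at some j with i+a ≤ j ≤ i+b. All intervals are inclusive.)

1, 2, 3, 4

Evaluate at each i in [0,4]:
  i=0: ✗ (none in [0,4])
  i=1: ✓ (witness j=5)
  i=2: ✓ (witness j=5)
  i=3: ✓ (witness j=5)
  i=4: ✓ (witness j=5)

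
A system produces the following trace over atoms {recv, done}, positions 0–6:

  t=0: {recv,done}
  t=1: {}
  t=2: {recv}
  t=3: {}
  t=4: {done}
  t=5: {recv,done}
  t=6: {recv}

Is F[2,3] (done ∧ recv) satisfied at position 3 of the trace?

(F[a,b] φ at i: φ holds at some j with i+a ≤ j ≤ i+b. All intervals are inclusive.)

Check (done ∧ recv) at each j in [5,6]:
  j=5: true
  j=6: false
Found at j=5 → formula holds.

Yes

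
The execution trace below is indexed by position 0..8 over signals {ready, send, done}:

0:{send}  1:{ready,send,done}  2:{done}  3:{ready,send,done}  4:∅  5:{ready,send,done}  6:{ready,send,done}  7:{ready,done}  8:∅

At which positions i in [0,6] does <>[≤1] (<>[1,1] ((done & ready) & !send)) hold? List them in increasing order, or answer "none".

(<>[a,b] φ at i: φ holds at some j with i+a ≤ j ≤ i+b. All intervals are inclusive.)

Evaluate at each i in [0,6]:
  i=0: ✗ (none in [0,1])
  i=1: ✗ (none in [1,2])
  i=2: ✗ (none in [2,3])
  i=3: ✗ (none in [3,4])
  i=4: ✗ (none in [4,5])
  i=5: ✓ (witness j=6)
  i=6: ✓ (witness j=6)

5, 6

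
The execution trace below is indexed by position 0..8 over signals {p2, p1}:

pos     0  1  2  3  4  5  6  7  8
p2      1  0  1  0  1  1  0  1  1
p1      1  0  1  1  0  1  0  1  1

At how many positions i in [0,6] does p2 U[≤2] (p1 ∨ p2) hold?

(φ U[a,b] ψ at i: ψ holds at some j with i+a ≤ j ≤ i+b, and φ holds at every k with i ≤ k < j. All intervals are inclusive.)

5

Evaluate at each i in [0,6]:
  i=0: ✓ (rhs at j=0)
  i=1: ✗ (lhs fails at k=1 before rhs at j=2)
  i=2: ✓ (rhs at j=2)
  i=3: ✓ (rhs at j=3)
  i=4: ✓ (rhs at j=4)
  i=5: ✓ (rhs at j=5)
  i=6: ✗ (lhs fails at k=6 before rhs at j=7)
Positions where it holds: {0, 2, 3, 4, 5} → 5.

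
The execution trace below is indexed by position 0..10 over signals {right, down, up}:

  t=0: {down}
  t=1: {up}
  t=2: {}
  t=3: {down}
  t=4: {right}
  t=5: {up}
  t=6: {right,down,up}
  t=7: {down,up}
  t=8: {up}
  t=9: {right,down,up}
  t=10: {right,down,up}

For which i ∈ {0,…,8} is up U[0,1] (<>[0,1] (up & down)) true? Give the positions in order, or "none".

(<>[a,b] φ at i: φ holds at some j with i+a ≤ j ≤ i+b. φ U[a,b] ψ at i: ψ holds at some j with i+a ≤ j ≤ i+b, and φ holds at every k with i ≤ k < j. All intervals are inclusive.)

5, 6, 7, 8

Evaluate at each i in [0,8]:
  i=0: ✗ (no rhs in [0,1])
  i=1: ✗ (no rhs in [1,2])
  i=2: ✗ (no rhs in [2,3])
  i=3: ✗ (no rhs in [3,4])
  i=4: ✗ (lhs fails at k=4 before rhs at j=5)
  i=5: ✓ (rhs at j=5)
  i=6: ✓ (rhs at j=6)
  i=7: ✓ (rhs at j=7)
  i=8: ✓ (rhs at j=8)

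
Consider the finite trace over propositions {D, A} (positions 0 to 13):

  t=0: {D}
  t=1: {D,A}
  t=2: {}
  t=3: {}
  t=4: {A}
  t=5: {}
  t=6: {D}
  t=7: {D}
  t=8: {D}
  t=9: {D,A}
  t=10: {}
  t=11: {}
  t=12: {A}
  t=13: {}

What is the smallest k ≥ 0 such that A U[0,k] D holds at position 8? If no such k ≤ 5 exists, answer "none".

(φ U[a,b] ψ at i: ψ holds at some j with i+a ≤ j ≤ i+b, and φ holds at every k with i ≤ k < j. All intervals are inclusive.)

0

Need earliest j ≥ 8 with D, and A at every k in [8,j-1].
  j=8: rhs holds (empty prefix). k = 0.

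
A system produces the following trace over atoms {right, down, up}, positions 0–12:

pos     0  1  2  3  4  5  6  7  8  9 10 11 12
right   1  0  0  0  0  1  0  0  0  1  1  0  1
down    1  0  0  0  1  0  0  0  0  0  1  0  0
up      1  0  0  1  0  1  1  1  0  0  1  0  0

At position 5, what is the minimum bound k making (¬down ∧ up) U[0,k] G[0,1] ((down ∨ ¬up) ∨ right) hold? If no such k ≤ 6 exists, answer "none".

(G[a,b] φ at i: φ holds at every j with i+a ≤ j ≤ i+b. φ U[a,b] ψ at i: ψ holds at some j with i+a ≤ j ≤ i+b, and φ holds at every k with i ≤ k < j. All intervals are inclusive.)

3

Need earliest j ≥ 5 with G[0,1] ((down ∨ ¬up) ∨ right), and (¬down ∧ up) at every k in [5,j-1].
  j=5: rhs fails.
  j=6: rhs fails.
  j=7: rhs fails.
  j=8: rhs holds; lhs holds on [5,7]. k = 3.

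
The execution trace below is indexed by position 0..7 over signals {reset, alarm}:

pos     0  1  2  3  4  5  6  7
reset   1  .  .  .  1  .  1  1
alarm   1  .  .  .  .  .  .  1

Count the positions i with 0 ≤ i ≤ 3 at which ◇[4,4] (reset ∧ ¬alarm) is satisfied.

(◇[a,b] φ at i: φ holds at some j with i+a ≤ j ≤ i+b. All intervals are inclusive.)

Evaluate at each i in [0,3]:
  i=0: ✓ (witness j=4)
  i=1: ✗ (none in [5,5])
  i=2: ✓ (witness j=6)
  i=3: ✗ (none in [7,7])
Positions where it holds: {0, 2} → 2.

2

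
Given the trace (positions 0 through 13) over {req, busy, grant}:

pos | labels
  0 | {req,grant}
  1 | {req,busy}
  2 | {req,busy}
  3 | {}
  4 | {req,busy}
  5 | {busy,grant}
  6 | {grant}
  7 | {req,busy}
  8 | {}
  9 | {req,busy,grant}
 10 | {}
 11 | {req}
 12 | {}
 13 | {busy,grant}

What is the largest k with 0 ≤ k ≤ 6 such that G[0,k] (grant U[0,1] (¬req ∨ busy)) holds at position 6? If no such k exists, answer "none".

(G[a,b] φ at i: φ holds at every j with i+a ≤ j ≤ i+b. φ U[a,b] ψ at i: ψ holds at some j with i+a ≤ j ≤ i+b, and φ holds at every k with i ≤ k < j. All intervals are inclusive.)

4

(grant U[0,1] (¬req ∨ busy)) must hold from j=6 onward; find where it first fails.
  j=6: holds
  j=7: holds
  j=8: holds
  j=9: holds
  j=10: holds
  j=11: fails
Holds on [6,10], so largest k = 4.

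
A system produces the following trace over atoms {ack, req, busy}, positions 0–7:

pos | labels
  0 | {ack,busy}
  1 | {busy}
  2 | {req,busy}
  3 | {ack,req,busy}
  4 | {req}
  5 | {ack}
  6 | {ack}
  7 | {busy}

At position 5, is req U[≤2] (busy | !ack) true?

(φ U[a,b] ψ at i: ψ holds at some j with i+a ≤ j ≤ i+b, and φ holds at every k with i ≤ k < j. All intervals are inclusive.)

Does not hold

Need some j in [5,7] with (busy | !ack), and req at every k in [5,j-1].
  j=5: (busy | !ack) false.
  j=6: (busy | !ack) false.
  j=7: (busy | !ack) holds, but req fails at k=5 → not this j.
No j in the window works → until fails.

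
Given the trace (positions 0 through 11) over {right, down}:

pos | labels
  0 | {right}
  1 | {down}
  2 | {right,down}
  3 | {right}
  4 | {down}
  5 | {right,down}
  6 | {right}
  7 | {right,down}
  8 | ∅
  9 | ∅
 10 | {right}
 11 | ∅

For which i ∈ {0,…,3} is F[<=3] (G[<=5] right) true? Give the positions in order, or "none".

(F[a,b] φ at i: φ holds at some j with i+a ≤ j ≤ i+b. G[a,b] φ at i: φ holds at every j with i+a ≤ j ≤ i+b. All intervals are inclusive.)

Evaluate at each i in [0,3]:
  i=0: ✗ (none in [0,3])
  i=1: ✗ (none in [1,4])
  i=2: ✗ (none in [2,5])
  i=3: ✗ (none in [3,6])

none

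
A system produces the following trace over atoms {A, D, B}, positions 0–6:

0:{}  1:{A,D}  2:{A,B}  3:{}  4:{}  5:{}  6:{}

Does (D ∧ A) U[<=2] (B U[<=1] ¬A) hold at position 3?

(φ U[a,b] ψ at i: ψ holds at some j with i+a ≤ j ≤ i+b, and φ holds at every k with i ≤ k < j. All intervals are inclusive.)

Need some j in [3,5] with (B U[<=1] ¬A), and (D ∧ A) at every k in [3,j-1].
  j=3: (B U[<=1] ¬A) holds; no prefix to check → satisfied.

Yes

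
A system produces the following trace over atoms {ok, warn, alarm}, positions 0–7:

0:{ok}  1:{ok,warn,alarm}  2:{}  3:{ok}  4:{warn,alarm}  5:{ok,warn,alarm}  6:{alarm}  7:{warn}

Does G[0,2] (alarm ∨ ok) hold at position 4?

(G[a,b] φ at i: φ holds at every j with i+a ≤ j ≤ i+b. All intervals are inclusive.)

Holds

Check (alarm ∨ ok) at every j in [4,6]:
  j=4: true
  j=5: true
  j=6: true
All positions satisfy it → formula holds.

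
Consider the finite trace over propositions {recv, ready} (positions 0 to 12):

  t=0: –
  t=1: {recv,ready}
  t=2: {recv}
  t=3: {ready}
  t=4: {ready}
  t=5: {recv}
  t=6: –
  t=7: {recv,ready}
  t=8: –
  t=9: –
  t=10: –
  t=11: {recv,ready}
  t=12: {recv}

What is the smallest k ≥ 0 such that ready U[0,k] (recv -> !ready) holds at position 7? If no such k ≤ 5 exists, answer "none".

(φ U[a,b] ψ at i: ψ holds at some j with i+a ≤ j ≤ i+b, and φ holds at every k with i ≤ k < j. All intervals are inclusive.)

Need earliest j ≥ 7 with (recv -> !ready), and ready at every k in [7,j-1].
  j=7: rhs fails.
  j=8: rhs holds; lhs holds on [7,7]. k = 1.

1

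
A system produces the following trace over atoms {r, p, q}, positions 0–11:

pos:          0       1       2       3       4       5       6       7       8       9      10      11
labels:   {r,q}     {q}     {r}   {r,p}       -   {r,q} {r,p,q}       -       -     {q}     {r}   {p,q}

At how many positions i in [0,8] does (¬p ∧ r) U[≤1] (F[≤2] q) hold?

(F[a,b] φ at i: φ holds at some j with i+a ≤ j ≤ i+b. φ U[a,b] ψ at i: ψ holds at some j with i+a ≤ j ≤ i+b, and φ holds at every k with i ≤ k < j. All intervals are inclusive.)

9

Evaluate at each i in [0,8]:
  i=0: ✓ (rhs at j=0)
  i=1: ✓ (rhs at j=1)
  i=2: ✓ (rhs at j=3; lhs holds on [2,2])
  i=3: ✓ (rhs at j=3)
  i=4: ✓ (rhs at j=4)
  i=5: ✓ (rhs at j=5)
  i=6: ✓ (rhs at j=6)
  i=7: ✓ (rhs at j=7)
  i=8: ✓ (rhs at j=8)
Positions where it holds: {0, 1, 2, 3, 4, 5, 6, 7, 8} → 9.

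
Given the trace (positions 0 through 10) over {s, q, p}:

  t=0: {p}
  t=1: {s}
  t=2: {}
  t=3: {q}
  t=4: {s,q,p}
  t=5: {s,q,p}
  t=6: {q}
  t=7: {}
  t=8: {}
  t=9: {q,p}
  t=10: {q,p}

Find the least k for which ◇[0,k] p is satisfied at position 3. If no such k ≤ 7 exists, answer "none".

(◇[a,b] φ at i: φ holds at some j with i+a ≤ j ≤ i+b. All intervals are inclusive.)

Scan j = 3,4,… for p:
  j=3: fails
  j=4: holds
First hit at j=4, so smallest k = 4-3 = 1.

1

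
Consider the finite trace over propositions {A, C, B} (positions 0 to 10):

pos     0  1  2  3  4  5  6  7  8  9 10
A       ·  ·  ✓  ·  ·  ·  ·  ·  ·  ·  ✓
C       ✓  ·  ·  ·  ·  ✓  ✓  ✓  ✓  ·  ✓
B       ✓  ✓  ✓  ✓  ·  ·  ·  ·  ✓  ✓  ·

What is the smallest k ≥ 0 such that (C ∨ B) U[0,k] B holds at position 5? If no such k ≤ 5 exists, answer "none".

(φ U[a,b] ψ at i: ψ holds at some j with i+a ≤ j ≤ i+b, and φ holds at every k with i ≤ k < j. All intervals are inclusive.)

3

Need earliest j ≥ 5 with B, and (C ∨ B) at every k in [5,j-1].
  j=5: rhs fails.
  j=6: rhs fails.
  j=7: rhs fails.
  j=8: rhs holds; lhs holds on [5,7]. k = 3.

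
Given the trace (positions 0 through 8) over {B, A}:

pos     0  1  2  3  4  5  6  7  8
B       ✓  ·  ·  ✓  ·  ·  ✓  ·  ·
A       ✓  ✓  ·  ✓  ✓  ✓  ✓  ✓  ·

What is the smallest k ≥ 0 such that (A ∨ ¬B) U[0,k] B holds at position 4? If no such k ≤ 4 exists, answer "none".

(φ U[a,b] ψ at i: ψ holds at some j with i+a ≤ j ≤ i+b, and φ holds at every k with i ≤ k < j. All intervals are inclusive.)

2

Need earliest j ≥ 4 with B, and (A ∨ ¬B) at every k in [4,j-1].
  j=4: rhs fails.
  j=5: rhs fails.
  j=6: rhs holds; lhs holds on [4,5]. k = 2.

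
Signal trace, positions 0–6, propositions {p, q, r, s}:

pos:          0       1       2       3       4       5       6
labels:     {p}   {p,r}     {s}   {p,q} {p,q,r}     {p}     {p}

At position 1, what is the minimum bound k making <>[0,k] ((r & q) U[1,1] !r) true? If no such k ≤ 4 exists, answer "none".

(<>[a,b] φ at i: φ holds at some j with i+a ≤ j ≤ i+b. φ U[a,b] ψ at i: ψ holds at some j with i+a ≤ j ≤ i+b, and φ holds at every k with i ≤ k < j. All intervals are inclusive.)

Scan j = 1,2,… for ((r & q) U[1,1] !r):
  j=1: fails
  j=2: fails
  j=3: fails
  j=4: holds
First hit at j=4, so smallest k = 4-1 = 3.

3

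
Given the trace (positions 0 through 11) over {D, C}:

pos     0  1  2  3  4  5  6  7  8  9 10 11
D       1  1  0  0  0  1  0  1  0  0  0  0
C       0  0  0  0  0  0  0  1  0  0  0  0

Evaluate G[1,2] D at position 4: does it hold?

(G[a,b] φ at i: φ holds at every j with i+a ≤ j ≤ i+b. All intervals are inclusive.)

Check D at every j in [5,6]:
  j=5: true
  j=6: false
Fails at j=6 → formula fails.

False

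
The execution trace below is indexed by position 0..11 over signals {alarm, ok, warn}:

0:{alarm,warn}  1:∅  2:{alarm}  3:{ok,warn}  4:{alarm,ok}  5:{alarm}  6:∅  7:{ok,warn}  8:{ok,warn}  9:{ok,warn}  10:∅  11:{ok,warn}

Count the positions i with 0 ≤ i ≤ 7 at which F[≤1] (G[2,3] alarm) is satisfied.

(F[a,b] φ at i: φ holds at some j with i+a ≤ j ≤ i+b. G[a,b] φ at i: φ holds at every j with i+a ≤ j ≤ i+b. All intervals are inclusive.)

2

Evaluate at each i in [0,7]:
  i=0: ✗ (none in [0,1])
  i=1: ✓ (witness j=2)
  i=2: ✓ (witness j=2)
  i=3: ✗ (none in [3,4])
  i=4: ✗ (none in [4,5])
  i=5: ✗ (none in [5,6])
  i=6: ✗ (none in [6,7])
  i=7: ✗ (none in [7,8])
Positions where it holds: {1, 2} → 2.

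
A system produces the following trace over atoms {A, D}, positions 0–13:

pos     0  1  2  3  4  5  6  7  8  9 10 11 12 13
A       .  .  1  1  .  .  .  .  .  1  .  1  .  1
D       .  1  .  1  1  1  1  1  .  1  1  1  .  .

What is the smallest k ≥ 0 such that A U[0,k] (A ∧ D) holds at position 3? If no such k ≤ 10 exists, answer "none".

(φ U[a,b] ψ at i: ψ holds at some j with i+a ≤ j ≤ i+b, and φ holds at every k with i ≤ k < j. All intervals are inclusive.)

0

Need earliest j ≥ 3 with (A ∧ D), and A at every k in [3,j-1].
  j=3: rhs holds (empty prefix). k = 0.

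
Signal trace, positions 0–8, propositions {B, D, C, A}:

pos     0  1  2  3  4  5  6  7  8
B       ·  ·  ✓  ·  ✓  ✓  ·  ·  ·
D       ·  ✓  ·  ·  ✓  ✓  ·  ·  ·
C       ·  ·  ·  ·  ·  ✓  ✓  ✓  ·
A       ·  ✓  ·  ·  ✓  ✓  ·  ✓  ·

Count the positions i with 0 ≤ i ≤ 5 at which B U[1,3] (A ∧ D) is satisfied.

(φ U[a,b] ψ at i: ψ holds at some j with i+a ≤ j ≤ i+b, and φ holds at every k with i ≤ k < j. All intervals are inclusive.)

1

Evaluate at each i in [0,5]:
  i=0: ✗ (lhs fails at k=0 before rhs at j=1)
  i=1: ✗ (lhs fails at k=1 before rhs at j=4)
  i=2: ✗ (lhs fails at k=3 before rhs at j=4)
  i=3: ✗ (lhs fails at k=3 before rhs at j=4)
  i=4: ✓ (rhs at j=5; lhs holds on [4,4])
  i=5: ✗ (no rhs in [6,8])
Positions where it holds: {4} → 1.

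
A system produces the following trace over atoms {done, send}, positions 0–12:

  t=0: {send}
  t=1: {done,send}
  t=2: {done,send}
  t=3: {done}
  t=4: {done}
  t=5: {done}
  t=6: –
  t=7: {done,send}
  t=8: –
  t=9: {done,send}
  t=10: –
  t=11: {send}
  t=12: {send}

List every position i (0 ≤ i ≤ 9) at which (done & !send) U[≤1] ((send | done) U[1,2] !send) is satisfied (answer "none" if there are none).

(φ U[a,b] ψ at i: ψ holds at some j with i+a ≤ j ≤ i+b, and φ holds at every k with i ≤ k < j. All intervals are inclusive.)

1, 2, 3, 4, 5, 7, 9

Evaluate at each i in [0,9]:
  i=0: ✗ (lhs fails at k=0 before rhs at j=1)
  i=1: ✓ (rhs at j=1)
  i=2: ✓ (rhs at j=2)
  i=3: ✓ (rhs at j=3)
  i=4: ✓ (rhs at j=4)
  i=5: ✓ (rhs at j=5)
  i=6: ✗ (lhs fails at k=6 before rhs at j=7)
  i=7: ✓ (rhs at j=7)
  i=8: ✗ (lhs fails at k=8 before rhs at j=9)
  i=9: ✓ (rhs at j=9)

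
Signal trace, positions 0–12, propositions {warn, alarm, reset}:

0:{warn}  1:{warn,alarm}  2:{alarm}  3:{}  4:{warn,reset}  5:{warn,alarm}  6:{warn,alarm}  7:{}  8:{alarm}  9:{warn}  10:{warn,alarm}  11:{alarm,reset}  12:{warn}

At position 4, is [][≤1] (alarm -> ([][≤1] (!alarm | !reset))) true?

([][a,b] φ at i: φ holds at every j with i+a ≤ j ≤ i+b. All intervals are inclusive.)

Check (alarm -> ([][≤1] (!alarm | !reset))) at every j in [4,5]:
  j=4: antecedent false → ✓
  j=5: antecedent true; consequent holds on [5,6] → ✓
All positions satisfy it → formula holds.

Yes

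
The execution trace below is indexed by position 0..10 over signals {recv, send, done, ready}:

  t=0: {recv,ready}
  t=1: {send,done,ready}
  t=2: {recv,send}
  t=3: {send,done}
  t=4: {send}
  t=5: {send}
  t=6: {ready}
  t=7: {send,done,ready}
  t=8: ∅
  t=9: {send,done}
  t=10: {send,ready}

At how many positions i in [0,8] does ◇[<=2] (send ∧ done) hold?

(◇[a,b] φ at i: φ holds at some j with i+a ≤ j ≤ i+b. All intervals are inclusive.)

Evaluate at each i in [0,8]:
  i=0: ✓ (witness j=1)
  i=1: ✓ (witness j=1)
  i=2: ✓ (witness j=3)
  i=3: ✓ (witness j=3)
  i=4: ✗ (none in [4,6])
  i=5: ✓ (witness j=7)
  i=6: ✓ (witness j=7)
  i=7: ✓ (witness j=7)
  i=8: ✓ (witness j=9)
Positions where it holds: {0, 1, 2, 3, 5, 6, 7, 8} → 8.

8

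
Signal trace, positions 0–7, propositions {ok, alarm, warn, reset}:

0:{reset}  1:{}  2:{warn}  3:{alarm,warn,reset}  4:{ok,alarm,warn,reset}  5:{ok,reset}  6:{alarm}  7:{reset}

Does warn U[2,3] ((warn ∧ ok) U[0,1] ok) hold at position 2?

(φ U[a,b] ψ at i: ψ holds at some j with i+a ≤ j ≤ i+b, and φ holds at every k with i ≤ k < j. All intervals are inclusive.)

Yes

Need some j in [4,5] with ((warn ∧ ok) U[0,1] ok), and warn at every k in [2,j-1].
  j=4: ((warn ∧ ok) U[0,1] ok) holds; warn holds at every k in [2,3] → satisfied.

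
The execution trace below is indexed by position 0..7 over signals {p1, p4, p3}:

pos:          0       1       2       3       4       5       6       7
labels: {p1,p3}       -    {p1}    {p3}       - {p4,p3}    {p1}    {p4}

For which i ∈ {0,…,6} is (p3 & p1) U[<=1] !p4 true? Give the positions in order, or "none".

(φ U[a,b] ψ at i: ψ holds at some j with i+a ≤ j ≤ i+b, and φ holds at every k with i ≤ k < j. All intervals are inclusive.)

0, 1, 2, 3, 4, 6

Evaluate at each i in [0,6]:
  i=0: ✓ (rhs at j=0)
  i=1: ✓ (rhs at j=1)
  i=2: ✓ (rhs at j=2)
  i=3: ✓ (rhs at j=3)
  i=4: ✓ (rhs at j=4)
  i=5: ✗ (lhs fails at k=5 before rhs at j=6)
  i=6: ✓ (rhs at j=6)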